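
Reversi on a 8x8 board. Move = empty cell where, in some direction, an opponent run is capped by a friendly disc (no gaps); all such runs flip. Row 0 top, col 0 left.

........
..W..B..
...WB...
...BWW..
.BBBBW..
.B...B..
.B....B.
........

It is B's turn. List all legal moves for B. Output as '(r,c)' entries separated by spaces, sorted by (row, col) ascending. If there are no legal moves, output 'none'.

(0,1): no bracket -> illegal
(0,2): no bracket -> illegal
(0,3): no bracket -> illegal
(1,1): no bracket -> illegal
(1,3): flips 1 -> legal
(1,4): no bracket -> illegal
(2,1): no bracket -> illegal
(2,2): flips 1 -> legal
(2,5): flips 3 -> legal
(2,6): flips 1 -> legal
(3,2): no bracket -> illegal
(3,6): flips 2 -> legal
(4,6): flips 2 -> legal
(5,4): no bracket -> illegal
(5,6): no bracket -> illegal

Answer: (1,3) (2,2) (2,5) (2,6) (3,6) (4,6)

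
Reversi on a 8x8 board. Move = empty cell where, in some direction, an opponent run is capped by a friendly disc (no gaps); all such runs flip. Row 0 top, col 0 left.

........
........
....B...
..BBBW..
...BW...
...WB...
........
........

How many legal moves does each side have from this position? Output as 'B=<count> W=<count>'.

-- B to move --
(2,5): no bracket -> illegal
(2,6): no bracket -> illegal
(3,6): flips 1 -> legal
(4,2): no bracket -> illegal
(4,5): flips 1 -> legal
(4,6): flips 1 -> legal
(5,2): flips 1 -> legal
(5,5): flips 1 -> legal
(6,2): no bracket -> illegal
(6,3): flips 1 -> legal
(6,4): no bracket -> illegal
B mobility = 6
-- W to move --
(1,3): flips 1 -> legal
(1,4): flips 2 -> legal
(1,5): no bracket -> illegal
(2,1): no bracket -> illegal
(2,2): flips 1 -> legal
(2,3): flips 2 -> legal
(2,5): no bracket -> illegal
(3,1): flips 3 -> legal
(4,1): no bracket -> illegal
(4,2): flips 1 -> legal
(4,5): no bracket -> illegal
(5,2): no bracket -> illegal
(5,5): flips 1 -> legal
(6,3): no bracket -> illegal
(6,4): flips 1 -> legal
(6,5): no bracket -> illegal
W mobility = 8

Answer: B=6 W=8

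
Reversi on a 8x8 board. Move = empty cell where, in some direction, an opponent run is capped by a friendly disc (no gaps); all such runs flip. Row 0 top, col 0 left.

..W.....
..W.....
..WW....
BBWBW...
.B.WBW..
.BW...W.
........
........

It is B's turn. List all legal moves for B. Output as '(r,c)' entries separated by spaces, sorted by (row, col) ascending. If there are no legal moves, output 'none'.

Answer: (1,1) (1,3) (1,4) (2,4) (3,5) (4,2) (4,6) (5,3) (6,3)

Derivation:
(0,1): no bracket -> illegal
(0,3): no bracket -> illegal
(1,1): flips 1 -> legal
(1,3): flips 2 -> legal
(1,4): flips 2 -> legal
(2,1): no bracket -> illegal
(2,4): flips 1 -> legal
(2,5): no bracket -> illegal
(3,5): flips 1 -> legal
(3,6): no bracket -> illegal
(4,2): flips 1 -> legal
(4,6): flips 1 -> legal
(4,7): no bracket -> illegal
(5,3): flips 2 -> legal
(5,4): no bracket -> illegal
(5,5): no bracket -> illegal
(5,7): no bracket -> illegal
(6,1): no bracket -> illegal
(6,2): no bracket -> illegal
(6,3): flips 1 -> legal
(6,5): no bracket -> illegal
(6,6): no bracket -> illegal
(6,7): no bracket -> illegal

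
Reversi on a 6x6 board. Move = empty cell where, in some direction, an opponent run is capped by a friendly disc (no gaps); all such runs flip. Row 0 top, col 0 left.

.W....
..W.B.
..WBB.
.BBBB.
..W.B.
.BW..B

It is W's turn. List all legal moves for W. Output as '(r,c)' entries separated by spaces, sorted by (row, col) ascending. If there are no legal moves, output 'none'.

Answer: (1,5) (2,0) (2,5) (4,0) (4,5) (5,0)

Derivation:
(0,3): no bracket -> illegal
(0,4): no bracket -> illegal
(0,5): no bracket -> illegal
(1,3): no bracket -> illegal
(1,5): flips 2 -> legal
(2,0): flips 1 -> legal
(2,1): no bracket -> illegal
(2,5): flips 2 -> legal
(3,0): no bracket -> illegal
(3,5): no bracket -> illegal
(4,0): flips 1 -> legal
(4,1): no bracket -> illegal
(4,3): no bracket -> illegal
(4,5): flips 2 -> legal
(5,0): flips 1 -> legal
(5,3): no bracket -> illegal
(5,4): no bracket -> illegal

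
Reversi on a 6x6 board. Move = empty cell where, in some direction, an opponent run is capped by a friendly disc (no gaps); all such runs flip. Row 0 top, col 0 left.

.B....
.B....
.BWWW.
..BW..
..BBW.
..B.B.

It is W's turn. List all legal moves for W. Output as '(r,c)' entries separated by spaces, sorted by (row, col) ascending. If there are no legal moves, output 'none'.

Answer: (0,0) (2,0) (3,1) (4,1) (5,1) (5,3)

Derivation:
(0,0): flips 1 -> legal
(0,2): no bracket -> illegal
(1,0): no bracket -> illegal
(1,2): no bracket -> illegal
(2,0): flips 1 -> legal
(3,0): no bracket -> illegal
(3,1): flips 1 -> legal
(3,4): no bracket -> illegal
(4,1): flips 3 -> legal
(4,5): no bracket -> illegal
(5,1): flips 1 -> legal
(5,3): flips 1 -> legal
(5,5): no bracket -> illegal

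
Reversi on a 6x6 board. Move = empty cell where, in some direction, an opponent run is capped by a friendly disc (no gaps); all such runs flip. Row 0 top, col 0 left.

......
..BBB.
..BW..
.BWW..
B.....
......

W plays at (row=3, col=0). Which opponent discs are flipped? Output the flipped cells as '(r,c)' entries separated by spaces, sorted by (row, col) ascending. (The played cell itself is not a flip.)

Answer: (3,1)

Derivation:
Dir NW: edge -> no flip
Dir N: first cell '.' (not opp) -> no flip
Dir NE: first cell '.' (not opp) -> no flip
Dir W: edge -> no flip
Dir E: opp run (3,1) capped by W -> flip
Dir SW: edge -> no flip
Dir S: opp run (4,0), next='.' -> no flip
Dir SE: first cell '.' (not opp) -> no flip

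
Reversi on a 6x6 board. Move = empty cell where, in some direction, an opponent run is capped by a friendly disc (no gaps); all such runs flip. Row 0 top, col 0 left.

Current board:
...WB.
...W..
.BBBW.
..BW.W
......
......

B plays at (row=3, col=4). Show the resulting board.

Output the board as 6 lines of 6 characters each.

Answer: ...WB.
...W..
.BBBW.
..BBBW
......
......

Derivation:
Place B at (3,4); scan 8 dirs for brackets.
Dir NW: first cell 'B' (not opp) -> no flip
Dir N: opp run (2,4), next='.' -> no flip
Dir NE: first cell '.' (not opp) -> no flip
Dir W: opp run (3,3) capped by B -> flip
Dir E: opp run (3,5), next=edge -> no flip
Dir SW: first cell '.' (not opp) -> no flip
Dir S: first cell '.' (not opp) -> no flip
Dir SE: first cell '.' (not opp) -> no flip
All flips: (3,3)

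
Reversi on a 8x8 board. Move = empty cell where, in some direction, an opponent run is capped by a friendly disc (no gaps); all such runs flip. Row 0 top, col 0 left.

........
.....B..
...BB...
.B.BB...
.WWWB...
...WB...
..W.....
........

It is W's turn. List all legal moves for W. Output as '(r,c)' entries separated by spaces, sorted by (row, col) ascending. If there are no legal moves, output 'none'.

(0,4): no bracket -> illegal
(0,5): no bracket -> illegal
(0,6): flips 3 -> legal
(1,2): no bracket -> illegal
(1,3): flips 2 -> legal
(1,4): no bracket -> illegal
(1,6): no bracket -> illegal
(2,0): flips 1 -> legal
(2,1): flips 1 -> legal
(2,2): no bracket -> illegal
(2,5): flips 1 -> legal
(2,6): no bracket -> illegal
(3,0): no bracket -> illegal
(3,2): no bracket -> illegal
(3,5): flips 1 -> legal
(4,0): no bracket -> illegal
(4,5): flips 1 -> legal
(5,5): flips 1 -> legal
(6,3): no bracket -> illegal
(6,4): no bracket -> illegal
(6,5): flips 1 -> legal

Answer: (0,6) (1,3) (2,0) (2,1) (2,5) (3,5) (4,5) (5,5) (6,5)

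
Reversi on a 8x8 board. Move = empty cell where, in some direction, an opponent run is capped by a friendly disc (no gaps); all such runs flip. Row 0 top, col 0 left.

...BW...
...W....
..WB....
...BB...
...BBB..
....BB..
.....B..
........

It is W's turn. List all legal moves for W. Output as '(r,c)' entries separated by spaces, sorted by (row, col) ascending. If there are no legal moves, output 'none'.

(0,2): flips 1 -> legal
(1,2): no bracket -> illegal
(1,4): no bracket -> illegal
(2,4): flips 1 -> legal
(2,5): no bracket -> illegal
(3,2): no bracket -> illegal
(3,5): no bracket -> illegal
(3,6): no bracket -> illegal
(4,2): no bracket -> illegal
(4,6): no bracket -> illegal
(5,2): no bracket -> illegal
(5,3): flips 3 -> legal
(5,6): no bracket -> illegal
(6,3): no bracket -> illegal
(6,4): no bracket -> illegal
(6,6): flips 3 -> legal
(7,4): no bracket -> illegal
(7,5): no bracket -> illegal
(7,6): no bracket -> illegal

Answer: (0,2) (2,4) (5,3) (6,6)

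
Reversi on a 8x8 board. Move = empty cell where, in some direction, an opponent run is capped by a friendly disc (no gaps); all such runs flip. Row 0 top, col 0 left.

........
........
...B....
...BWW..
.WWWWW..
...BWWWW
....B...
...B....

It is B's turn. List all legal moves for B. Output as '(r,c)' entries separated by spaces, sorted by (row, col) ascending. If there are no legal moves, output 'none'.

(2,4): flips 3 -> legal
(2,5): no bracket -> illegal
(2,6): flips 2 -> legal
(3,0): no bracket -> illegal
(3,1): flips 1 -> legal
(3,2): no bracket -> illegal
(3,6): flips 2 -> legal
(4,0): no bracket -> illegal
(4,6): flips 1 -> legal
(4,7): no bracket -> illegal
(5,0): no bracket -> illegal
(5,1): flips 1 -> legal
(5,2): no bracket -> illegal
(6,3): no bracket -> illegal
(6,5): no bracket -> illegal
(6,6): flips 2 -> legal
(6,7): flips 3 -> legal

Answer: (2,4) (2,6) (3,1) (3,6) (4,6) (5,1) (6,6) (6,7)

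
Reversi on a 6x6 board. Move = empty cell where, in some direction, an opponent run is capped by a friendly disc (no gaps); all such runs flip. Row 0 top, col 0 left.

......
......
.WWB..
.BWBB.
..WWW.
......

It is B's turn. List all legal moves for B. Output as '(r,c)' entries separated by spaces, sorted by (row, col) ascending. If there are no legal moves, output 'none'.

(1,0): no bracket -> illegal
(1,1): flips 2 -> legal
(1,2): no bracket -> illegal
(1,3): flips 1 -> legal
(2,0): flips 2 -> legal
(3,0): no bracket -> illegal
(3,5): no bracket -> illegal
(4,1): flips 1 -> legal
(4,5): no bracket -> illegal
(5,1): flips 1 -> legal
(5,2): flips 1 -> legal
(5,3): flips 2 -> legal
(5,4): flips 1 -> legal
(5,5): flips 1 -> legal

Answer: (1,1) (1,3) (2,0) (4,1) (5,1) (5,2) (5,3) (5,4) (5,5)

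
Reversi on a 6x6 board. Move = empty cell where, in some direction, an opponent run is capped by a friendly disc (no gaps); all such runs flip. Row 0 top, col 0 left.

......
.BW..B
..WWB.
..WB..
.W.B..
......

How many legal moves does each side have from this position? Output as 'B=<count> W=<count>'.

Answer: B=3 W=7

Derivation:
-- B to move --
(0,1): no bracket -> illegal
(0,2): no bracket -> illegal
(0,3): no bracket -> illegal
(1,3): flips 2 -> legal
(1,4): no bracket -> illegal
(2,1): flips 3 -> legal
(3,0): no bracket -> illegal
(3,1): flips 1 -> legal
(3,4): no bracket -> illegal
(4,0): no bracket -> illegal
(4,2): no bracket -> illegal
(5,0): no bracket -> illegal
(5,1): no bracket -> illegal
(5,2): no bracket -> illegal
B mobility = 3
-- W to move --
(0,0): flips 1 -> legal
(0,1): no bracket -> illegal
(0,2): no bracket -> illegal
(0,4): no bracket -> illegal
(0,5): no bracket -> illegal
(1,0): flips 1 -> legal
(1,3): no bracket -> illegal
(1,4): no bracket -> illegal
(2,0): no bracket -> illegal
(2,1): no bracket -> illegal
(2,5): flips 1 -> legal
(3,4): flips 1 -> legal
(3,5): no bracket -> illegal
(4,2): no bracket -> illegal
(4,4): flips 1 -> legal
(5,2): no bracket -> illegal
(5,3): flips 2 -> legal
(5,4): flips 1 -> legal
W mobility = 7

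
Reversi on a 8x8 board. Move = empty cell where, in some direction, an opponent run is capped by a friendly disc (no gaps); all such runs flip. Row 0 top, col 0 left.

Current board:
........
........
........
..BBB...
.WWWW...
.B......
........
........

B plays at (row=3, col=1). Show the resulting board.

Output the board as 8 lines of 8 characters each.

Answer: ........
........
........
.BBBB...
.BWWW...
.B......
........
........

Derivation:
Place B at (3,1); scan 8 dirs for brackets.
Dir NW: first cell '.' (not opp) -> no flip
Dir N: first cell '.' (not opp) -> no flip
Dir NE: first cell '.' (not opp) -> no flip
Dir W: first cell '.' (not opp) -> no flip
Dir E: first cell 'B' (not opp) -> no flip
Dir SW: first cell '.' (not opp) -> no flip
Dir S: opp run (4,1) capped by B -> flip
Dir SE: opp run (4,2), next='.' -> no flip
All flips: (4,1)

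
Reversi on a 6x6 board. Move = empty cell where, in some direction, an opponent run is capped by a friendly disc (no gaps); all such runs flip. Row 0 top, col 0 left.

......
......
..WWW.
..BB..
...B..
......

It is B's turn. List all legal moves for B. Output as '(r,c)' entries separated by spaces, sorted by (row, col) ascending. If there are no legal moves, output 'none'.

(1,1): flips 1 -> legal
(1,2): flips 1 -> legal
(1,3): flips 1 -> legal
(1,4): flips 1 -> legal
(1,5): flips 1 -> legal
(2,1): no bracket -> illegal
(2,5): no bracket -> illegal
(3,1): no bracket -> illegal
(3,4): no bracket -> illegal
(3,5): no bracket -> illegal

Answer: (1,1) (1,2) (1,3) (1,4) (1,5)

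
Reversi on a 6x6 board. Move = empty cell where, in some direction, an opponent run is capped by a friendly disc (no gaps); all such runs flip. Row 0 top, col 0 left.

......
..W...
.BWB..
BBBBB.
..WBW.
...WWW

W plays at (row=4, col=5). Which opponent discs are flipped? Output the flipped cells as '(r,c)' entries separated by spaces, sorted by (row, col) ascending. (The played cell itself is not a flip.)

Answer: (2,3) (3,4)

Derivation:
Dir NW: opp run (3,4) (2,3) capped by W -> flip
Dir N: first cell '.' (not opp) -> no flip
Dir NE: edge -> no flip
Dir W: first cell 'W' (not opp) -> no flip
Dir E: edge -> no flip
Dir SW: first cell 'W' (not opp) -> no flip
Dir S: first cell 'W' (not opp) -> no flip
Dir SE: edge -> no flip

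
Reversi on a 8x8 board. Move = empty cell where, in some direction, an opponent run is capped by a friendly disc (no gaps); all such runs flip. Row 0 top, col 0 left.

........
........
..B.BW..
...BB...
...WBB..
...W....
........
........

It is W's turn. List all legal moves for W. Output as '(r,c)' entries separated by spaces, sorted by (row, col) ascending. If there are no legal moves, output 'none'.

(1,1): no bracket -> illegal
(1,2): no bracket -> illegal
(1,3): no bracket -> illegal
(1,4): no bracket -> illegal
(1,5): no bracket -> illegal
(2,1): no bracket -> illegal
(2,3): flips 2 -> legal
(3,1): no bracket -> illegal
(3,2): no bracket -> illegal
(3,5): flips 1 -> legal
(3,6): no bracket -> illegal
(4,2): no bracket -> illegal
(4,6): flips 2 -> legal
(5,4): no bracket -> illegal
(5,5): no bracket -> illegal
(5,6): no bracket -> illegal

Answer: (2,3) (3,5) (4,6)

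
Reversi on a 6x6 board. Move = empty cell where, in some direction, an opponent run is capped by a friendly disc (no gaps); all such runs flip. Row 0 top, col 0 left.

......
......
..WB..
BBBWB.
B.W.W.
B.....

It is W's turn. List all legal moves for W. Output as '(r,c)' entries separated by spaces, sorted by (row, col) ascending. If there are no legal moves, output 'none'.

(1,2): no bracket -> illegal
(1,3): flips 1 -> legal
(1,4): no bracket -> illegal
(2,0): flips 1 -> legal
(2,1): no bracket -> illegal
(2,4): flips 2 -> legal
(2,5): no bracket -> illegal
(3,5): flips 1 -> legal
(4,1): no bracket -> illegal
(4,3): no bracket -> illegal
(4,5): no bracket -> illegal
(5,1): no bracket -> illegal

Answer: (1,3) (2,0) (2,4) (3,5)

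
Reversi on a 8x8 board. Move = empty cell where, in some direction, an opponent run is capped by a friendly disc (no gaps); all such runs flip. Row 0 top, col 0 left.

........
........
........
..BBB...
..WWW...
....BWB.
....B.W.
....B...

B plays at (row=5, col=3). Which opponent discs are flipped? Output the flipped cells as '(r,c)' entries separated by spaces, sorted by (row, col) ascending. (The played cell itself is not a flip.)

Dir NW: opp run (4,2), next='.' -> no flip
Dir N: opp run (4,3) capped by B -> flip
Dir NE: opp run (4,4), next='.' -> no flip
Dir W: first cell '.' (not opp) -> no flip
Dir E: first cell 'B' (not opp) -> no flip
Dir SW: first cell '.' (not opp) -> no flip
Dir S: first cell '.' (not opp) -> no flip
Dir SE: first cell 'B' (not opp) -> no flip

Answer: (4,3)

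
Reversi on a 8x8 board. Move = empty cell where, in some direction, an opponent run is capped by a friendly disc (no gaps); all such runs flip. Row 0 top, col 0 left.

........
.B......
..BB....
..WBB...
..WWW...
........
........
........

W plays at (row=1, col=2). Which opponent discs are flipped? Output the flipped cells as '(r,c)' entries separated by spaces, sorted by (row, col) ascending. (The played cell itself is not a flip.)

Dir NW: first cell '.' (not opp) -> no flip
Dir N: first cell '.' (not opp) -> no flip
Dir NE: first cell '.' (not opp) -> no flip
Dir W: opp run (1,1), next='.' -> no flip
Dir E: first cell '.' (not opp) -> no flip
Dir SW: first cell '.' (not opp) -> no flip
Dir S: opp run (2,2) capped by W -> flip
Dir SE: opp run (2,3) (3,4), next='.' -> no flip

Answer: (2,2)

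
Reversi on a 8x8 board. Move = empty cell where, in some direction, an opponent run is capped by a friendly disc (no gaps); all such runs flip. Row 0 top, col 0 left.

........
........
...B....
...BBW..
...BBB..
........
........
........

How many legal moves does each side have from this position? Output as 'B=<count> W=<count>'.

-- B to move --
(2,4): no bracket -> illegal
(2,5): flips 1 -> legal
(2,6): flips 1 -> legal
(3,6): flips 1 -> legal
(4,6): no bracket -> illegal
B mobility = 3
-- W to move --
(1,2): no bracket -> illegal
(1,3): no bracket -> illegal
(1,4): no bracket -> illegal
(2,2): no bracket -> illegal
(2,4): no bracket -> illegal
(2,5): no bracket -> illegal
(3,2): flips 2 -> legal
(3,6): no bracket -> illegal
(4,2): no bracket -> illegal
(4,6): no bracket -> illegal
(5,2): no bracket -> illegal
(5,3): flips 1 -> legal
(5,4): no bracket -> illegal
(5,5): flips 1 -> legal
(5,6): no bracket -> illegal
W mobility = 3

Answer: B=3 W=3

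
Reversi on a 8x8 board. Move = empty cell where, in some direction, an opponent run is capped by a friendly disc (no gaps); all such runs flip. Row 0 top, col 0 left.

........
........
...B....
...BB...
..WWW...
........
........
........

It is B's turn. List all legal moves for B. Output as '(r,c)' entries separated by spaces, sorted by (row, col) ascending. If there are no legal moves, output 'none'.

(3,1): no bracket -> illegal
(3,2): no bracket -> illegal
(3,5): no bracket -> illegal
(4,1): no bracket -> illegal
(4,5): no bracket -> illegal
(5,1): flips 1 -> legal
(5,2): flips 1 -> legal
(5,3): flips 1 -> legal
(5,4): flips 1 -> legal
(5,5): flips 1 -> legal

Answer: (5,1) (5,2) (5,3) (5,4) (5,5)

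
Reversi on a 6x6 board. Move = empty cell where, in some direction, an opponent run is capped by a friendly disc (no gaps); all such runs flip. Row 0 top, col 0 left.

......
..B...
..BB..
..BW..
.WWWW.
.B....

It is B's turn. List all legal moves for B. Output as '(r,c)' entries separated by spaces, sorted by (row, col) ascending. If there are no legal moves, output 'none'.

(2,4): flips 2 -> legal
(3,0): no bracket -> illegal
(3,1): flips 1 -> legal
(3,4): flips 1 -> legal
(3,5): no bracket -> illegal
(4,0): no bracket -> illegal
(4,5): no bracket -> illegal
(5,0): flips 1 -> legal
(5,2): flips 1 -> legal
(5,3): flips 2 -> legal
(5,4): flips 1 -> legal
(5,5): flips 2 -> legal

Answer: (2,4) (3,1) (3,4) (5,0) (5,2) (5,3) (5,4) (5,5)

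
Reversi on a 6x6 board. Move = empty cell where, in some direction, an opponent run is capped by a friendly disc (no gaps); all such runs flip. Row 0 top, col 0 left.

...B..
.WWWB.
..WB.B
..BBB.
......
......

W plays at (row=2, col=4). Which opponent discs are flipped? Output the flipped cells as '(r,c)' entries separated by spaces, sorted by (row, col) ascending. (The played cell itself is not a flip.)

Answer: (2,3)

Derivation:
Dir NW: first cell 'W' (not opp) -> no flip
Dir N: opp run (1,4), next='.' -> no flip
Dir NE: first cell '.' (not opp) -> no flip
Dir W: opp run (2,3) capped by W -> flip
Dir E: opp run (2,5), next=edge -> no flip
Dir SW: opp run (3,3), next='.' -> no flip
Dir S: opp run (3,4), next='.' -> no flip
Dir SE: first cell '.' (not opp) -> no flip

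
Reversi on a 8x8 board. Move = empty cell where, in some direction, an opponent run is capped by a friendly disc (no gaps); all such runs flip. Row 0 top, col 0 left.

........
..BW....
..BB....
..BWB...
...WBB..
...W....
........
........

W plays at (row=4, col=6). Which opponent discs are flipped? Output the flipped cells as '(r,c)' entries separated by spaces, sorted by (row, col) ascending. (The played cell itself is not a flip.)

Dir NW: first cell '.' (not opp) -> no flip
Dir N: first cell '.' (not opp) -> no flip
Dir NE: first cell '.' (not opp) -> no flip
Dir W: opp run (4,5) (4,4) capped by W -> flip
Dir E: first cell '.' (not opp) -> no flip
Dir SW: first cell '.' (not opp) -> no flip
Dir S: first cell '.' (not opp) -> no flip
Dir SE: first cell '.' (not opp) -> no flip

Answer: (4,4) (4,5)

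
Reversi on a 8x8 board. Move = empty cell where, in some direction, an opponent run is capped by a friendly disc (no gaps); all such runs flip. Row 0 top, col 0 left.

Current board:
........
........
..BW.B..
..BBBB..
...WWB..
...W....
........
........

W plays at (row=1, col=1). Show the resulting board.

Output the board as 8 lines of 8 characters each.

Answer: ........
.W......
..WW.B..
..BWBB..
...WWB..
...W....
........
........

Derivation:
Place W at (1,1); scan 8 dirs for brackets.
Dir NW: first cell '.' (not opp) -> no flip
Dir N: first cell '.' (not opp) -> no flip
Dir NE: first cell '.' (not opp) -> no flip
Dir W: first cell '.' (not opp) -> no flip
Dir E: first cell '.' (not opp) -> no flip
Dir SW: first cell '.' (not opp) -> no flip
Dir S: first cell '.' (not opp) -> no flip
Dir SE: opp run (2,2) (3,3) capped by W -> flip
All flips: (2,2) (3,3)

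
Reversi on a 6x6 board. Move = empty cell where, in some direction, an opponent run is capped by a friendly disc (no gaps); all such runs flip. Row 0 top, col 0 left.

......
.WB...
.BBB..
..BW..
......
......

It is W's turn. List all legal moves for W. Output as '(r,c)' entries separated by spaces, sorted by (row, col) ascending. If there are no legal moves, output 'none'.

(0,1): no bracket -> illegal
(0,2): no bracket -> illegal
(0,3): no bracket -> illegal
(1,0): no bracket -> illegal
(1,3): flips 2 -> legal
(1,4): no bracket -> illegal
(2,0): no bracket -> illegal
(2,4): no bracket -> illegal
(3,0): no bracket -> illegal
(3,1): flips 2 -> legal
(3,4): no bracket -> illegal
(4,1): no bracket -> illegal
(4,2): no bracket -> illegal
(4,3): no bracket -> illegal

Answer: (1,3) (3,1)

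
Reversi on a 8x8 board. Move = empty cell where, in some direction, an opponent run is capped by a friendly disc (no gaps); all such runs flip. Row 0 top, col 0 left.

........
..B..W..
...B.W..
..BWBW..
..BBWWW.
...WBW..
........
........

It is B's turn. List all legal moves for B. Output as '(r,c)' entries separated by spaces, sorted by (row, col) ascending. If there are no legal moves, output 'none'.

Answer: (1,6) (2,4) (3,6) (4,7) (5,2) (5,6) (6,3) (6,4)

Derivation:
(0,4): no bracket -> illegal
(0,5): no bracket -> illegal
(0,6): no bracket -> illegal
(1,4): no bracket -> illegal
(1,6): flips 1 -> legal
(2,2): no bracket -> illegal
(2,4): flips 1 -> legal
(2,6): no bracket -> illegal
(3,6): flips 2 -> legal
(3,7): no bracket -> illegal
(4,7): flips 3 -> legal
(5,2): flips 1 -> legal
(5,6): flips 2 -> legal
(5,7): no bracket -> illegal
(6,2): no bracket -> illegal
(6,3): flips 1 -> legal
(6,4): flips 1 -> legal
(6,5): no bracket -> illegal
(6,6): no bracket -> illegal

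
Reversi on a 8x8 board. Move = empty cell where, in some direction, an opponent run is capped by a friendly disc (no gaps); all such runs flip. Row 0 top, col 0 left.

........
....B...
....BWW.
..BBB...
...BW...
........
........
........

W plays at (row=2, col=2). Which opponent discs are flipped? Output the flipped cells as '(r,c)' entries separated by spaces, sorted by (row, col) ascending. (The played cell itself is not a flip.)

Answer: (3,3)

Derivation:
Dir NW: first cell '.' (not opp) -> no flip
Dir N: first cell '.' (not opp) -> no flip
Dir NE: first cell '.' (not opp) -> no flip
Dir W: first cell '.' (not opp) -> no flip
Dir E: first cell '.' (not opp) -> no flip
Dir SW: first cell '.' (not opp) -> no flip
Dir S: opp run (3,2), next='.' -> no flip
Dir SE: opp run (3,3) capped by W -> flip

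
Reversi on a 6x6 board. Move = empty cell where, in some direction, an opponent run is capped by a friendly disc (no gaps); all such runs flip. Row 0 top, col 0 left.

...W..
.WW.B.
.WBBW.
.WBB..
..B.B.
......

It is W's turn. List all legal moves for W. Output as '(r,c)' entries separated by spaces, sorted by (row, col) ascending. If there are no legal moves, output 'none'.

(0,4): flips 1 -> legal
(0,5): no bracket -> illegal
(1,3): flips 1 -> legal
(1,5): no bracket -> illegal
(2,5): flips 1 -> legal
(3,4): flips 3 -> legal
(3,5): no bracket -> illegal
(4,1): no bracket -> illegal
(4,3): flips 1 -> legal
(4,5): no bracket -> illegal
(5,1): flips 2 -> legal
(5,2): flips 3 -> legal
(5,3): flips 1 -> legal
(5,4): no bracket -> illegal
(5,5): flips 3 -> legal

Answer: (0,4) (1,3) (2,5) (3,4) (4,3) (5,1) (5,2) (5,3) (5,5)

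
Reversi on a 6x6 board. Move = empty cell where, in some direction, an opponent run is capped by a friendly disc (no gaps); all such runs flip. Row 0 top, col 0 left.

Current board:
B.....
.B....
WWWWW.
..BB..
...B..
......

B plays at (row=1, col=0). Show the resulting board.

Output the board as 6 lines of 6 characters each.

Answer: B.....
BB....
WBWWW.
..BB..
...B..
......

Derivation:
Place B at (1,0); scan 8 dirs for brackets.
Dir NW: edge -> no flip
Dir N: first cell 'B' (not opp) -> no flip
Dir NE: first cell '.' (not opp) -> no flip
Dir W: edge -> no flip
Dir E: first cell 'B' (not opp) -> no flip
Dir SW: edge -> no flip
Dir S: opp run (2,0), next='.' -> no flip
Dir SE: opp run (2,1) capped by B -> flip
All flips: (2,1)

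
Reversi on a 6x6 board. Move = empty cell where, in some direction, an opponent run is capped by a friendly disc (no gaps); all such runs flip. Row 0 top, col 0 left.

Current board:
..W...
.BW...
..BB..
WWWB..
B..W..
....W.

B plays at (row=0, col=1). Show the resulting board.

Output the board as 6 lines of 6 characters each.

Answer: .BW...
.BB...
..BB..
WWWB..
B..W..
....W.

Derivation:
Place B at (0,1); scan 8 dirs for brackets.
Dir NW: edge -> no flip
Dir N: edge -> no flip
Dir NE: edge -> no flip
Dir W: first cell '.' (not opp) -> no flip
Dir E: opp run (0,2), next='.' -> no flip
Dir SW: first cell '.' (not opp) -> no flip
Dir S: first cell 'B' (not opp) -> no flip
Dir SE: opp run (1,2) capped by B -> flip
All flips: (1,2)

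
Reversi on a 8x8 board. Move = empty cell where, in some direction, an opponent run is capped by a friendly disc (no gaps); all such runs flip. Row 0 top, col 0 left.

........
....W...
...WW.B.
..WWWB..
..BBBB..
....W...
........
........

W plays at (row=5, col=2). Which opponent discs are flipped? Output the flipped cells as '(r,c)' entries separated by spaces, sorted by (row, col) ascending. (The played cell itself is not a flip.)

Dir NW: first cell '.' (not opp) -> no flip
Dir N: opp run (4,2) capped by W -> flip
Dir NE: opp run (4,3) capped by W -> flip
Dir W: first cell '.' (not opp) -> no flip
Dir E: first cell '.' (not opp) -> no flip
Dir SW: first cell '.' (not opp) -> no flip
Dir S: first cell '.' (not opp) -> no flip
Dir SE: first cell '.' (not opp) -> no flip

Answer: (4,2) (4,3)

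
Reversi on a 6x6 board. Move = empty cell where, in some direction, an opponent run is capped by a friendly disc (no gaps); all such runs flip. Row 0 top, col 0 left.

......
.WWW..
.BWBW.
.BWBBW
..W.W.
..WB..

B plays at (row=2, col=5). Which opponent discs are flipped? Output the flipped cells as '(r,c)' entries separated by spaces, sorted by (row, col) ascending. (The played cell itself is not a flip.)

Answer: (2,4)

Derivation:
Dir NW: first cell '.' (not opp) -> no flip
Dir N: first cell '.' (not opp) -> no flip
Dir NE: edge -> no flip
Dir W: opp run (2,4) capped by B -> flip
Dir E: edge -> no flip
Dir SW: first cell 'B' (not opp) -> no flip
Dir S: opp run (3,5), next='.' -> no flip
Dir SE: edge -> no flip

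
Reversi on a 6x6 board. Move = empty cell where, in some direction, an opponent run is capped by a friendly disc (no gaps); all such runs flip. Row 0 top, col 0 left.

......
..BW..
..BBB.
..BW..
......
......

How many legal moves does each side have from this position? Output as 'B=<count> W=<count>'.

Answer: B=8 W=4

Derivation:
-- B to move --
(0,2): flips 1 -> legal
(0,3): flips 1 -> legal
(0,4): flips 1 -> legal
(1,4): flips 1 -> legal
(3,4): flips 1 -> legal
(4,2): flips 1 -> legal
(4,3): flips 1 -> legal
(4,4): flips 1 -> legal
B mobility = 8
-- W to move --
(0,1): no bracket -> illegal
(0,2): no bracket -> illegal
(0,3): no bracket -> illegal
(1,1): flips 2 -> legal
(1,4): no bracket -> illegal
(1,5): flips 1 -> legal
(2,1): no bracket -> illegal
(2,5): no bracket -> illegal
(3,1): flips 2 -> legal
(3,4): no bracket -> illegal
(3,5): flips 1 -> legal
(4,1): no bracket -> illegal
(4,2): no bracket -> illegal
(4,3): no bracket -> illegal
W mobility = 4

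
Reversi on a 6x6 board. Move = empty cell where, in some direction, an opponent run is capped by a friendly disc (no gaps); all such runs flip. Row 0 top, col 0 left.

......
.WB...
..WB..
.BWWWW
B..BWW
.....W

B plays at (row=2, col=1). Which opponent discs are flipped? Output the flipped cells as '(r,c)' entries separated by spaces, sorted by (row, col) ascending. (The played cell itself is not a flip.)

Answer: (2,2) (3,2)

Derivation:
Dir NW: first cell '.' (not opp) -> no flip
Dir N: opp run (1,1), next='.' -> no flip
Dir NE: first cell 'B' (not opp) -> no flip
Dir W: first cell '.' (not opp) -> no flip
Dir E: opp run (2,2) capped by B -> flip
Dir SW: first cell '.' (not opp) -> no flip
Dir S: first cell 'B' (not opp) -> no flip
Dir SE: opp run (3,2) capped by B -> flip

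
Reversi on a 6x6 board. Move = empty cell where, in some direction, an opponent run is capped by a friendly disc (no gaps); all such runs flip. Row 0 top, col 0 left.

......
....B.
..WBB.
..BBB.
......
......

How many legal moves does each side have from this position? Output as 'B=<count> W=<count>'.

Answer: B=3 W=3

Derivation:
-- B to move --
(1,1): flips 1 -> legal
(1,2): flips 1 -> legal
(1,3): no bracket -> illegal
(2,1): flips 1 -> legal
(3,1): no bracket -> illegal
B mobility = 3
-- W to move --
(0,3): no bracket -> illegal
(0,4): no bracket -> illegal
(0,5): no bracket -> illegal
(1,2): no bracket -> illegal
(1,3): no bracket -> illegal
(1,5): no bracket -> illegal
(2,1): no bracket -> illegal
(2,5): flips 2 -> legal
(3,1): no bracket -> illegal
(3,5): no bracket -> illegal
(4,1): no bracket -> illegal
(4,2): flips 1 -> legal
(4,3): no bracket -> illegal
(4,4): flips 1 -> legal
(4,5): no bracket -> illegal
W mobility = 3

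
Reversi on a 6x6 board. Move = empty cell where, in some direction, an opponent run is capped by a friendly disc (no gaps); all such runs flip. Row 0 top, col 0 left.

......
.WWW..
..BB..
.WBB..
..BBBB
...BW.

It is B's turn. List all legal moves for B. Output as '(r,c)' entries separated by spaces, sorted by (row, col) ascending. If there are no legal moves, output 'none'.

Answer: (0,0) (0,1) (0,2) (0,3) (0,4) (2,0) (3,0) (4,0) (5,5)

Derivation:
(0,0): flips 1 -> legal
(0,1): flips 1 -> legal
(0,2): flips 1 -> legal
(0,3): flips 1 -> legal
(0,4): flips 1 -> legal
(1,0): no bracket -> illegal
(1,4): no bracket -> illegal
(2,0): flips 1 -> legal
(2,1): no bracket -> illegal
(2,4): no bracket -> illegal
(3,0): flips 1 -> legal
(4,0): flips 1 -> legal
(4,1): no bracket -> illegal
(5,5): flips 1 -> legal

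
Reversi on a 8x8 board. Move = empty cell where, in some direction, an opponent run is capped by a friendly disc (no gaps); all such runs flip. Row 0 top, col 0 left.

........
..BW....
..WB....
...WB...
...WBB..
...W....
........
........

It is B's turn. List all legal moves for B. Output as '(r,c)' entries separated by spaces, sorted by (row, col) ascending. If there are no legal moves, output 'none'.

(0,2): no bracket -> illegal
(0,3): flips 1 -> legal
(0,4): no bracket -> illegal
(1,1): flips 2 -> legal
(1,4): flips 1 -> legal
(2,1): flips 1 -> legal
(2,4): no bracket -> illegal
(3,1): no bracket -> illegal
(3,2): flips 2 -> legal
(4,2): flips 1 -> legal
(5,2): flips 1 -> legal
(5,4): no bracket -> illegal
(6,2): flips 1 -> legal
(6,3): flips 3 -> legal
(6,4): no bracket -> illegal

Answer: (0,3) (1,1) (1,4) (2,1) (3,2) (4,2) (5,2) (6,2) (6,3)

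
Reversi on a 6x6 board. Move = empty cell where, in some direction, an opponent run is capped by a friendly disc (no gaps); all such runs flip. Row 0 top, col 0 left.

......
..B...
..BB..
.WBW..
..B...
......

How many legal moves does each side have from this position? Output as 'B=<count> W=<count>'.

Answer: B=7 W=4

Derivation:
-- B to move --
(2,0): flips 1 -> legal
(2,1): no bracket -> illegal
(2,4): flips 1 -> legal
(3,0): flips 1 -> legal
(3,4): flips 1 -> legal
(4,0): flips 1 -> legal
(4,1): no bracket -> illegal
(4,3): flips 1 -> legal
(4,4): flips 1 -> legal
B mobility = 7
-- W to move --
(0,1): no bracket -> illegal
(0,2): no bracket -> illegal
(0,3): no bracket -> illegal
(1,1): flips 1 -> legal
(1,3): flips 2 -> legal
(1,4): no bracket -> illegal
(2,1): no bracket -> illegal
(2,4): no bracket -> illegal
(3,4): no bracket -> illegal
(4,1): no bracket -> illegal
(4,3): no bracket -> illegal
(5,1): flips 1 -> legal
(5,2): no bracket -> illegal
(5,3): flips 1 -> legal
W mobility = 4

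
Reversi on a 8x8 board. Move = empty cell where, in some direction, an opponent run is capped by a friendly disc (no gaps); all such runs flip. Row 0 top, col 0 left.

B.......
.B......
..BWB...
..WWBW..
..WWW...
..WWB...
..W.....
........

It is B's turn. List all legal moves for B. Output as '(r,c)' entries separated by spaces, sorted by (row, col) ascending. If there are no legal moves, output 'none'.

Answer: (1,2) (2,1) (3,1) (3,6) (4,6) (5,1) (5,5) (6,1) (7,2)

Derivation:
(1,2): flips 1 -> legal
(1,3): no bracket -> illegal
(1,4): no bracket -> illegal
(2,1): flips 2 -> legal
(2,5): no bracket -> illegal
(2,6): no bracket -> illegal
(3,1): flips 2 -> legal
(3,6): flips 1 -> legal
(4,1): no bracket -> illegal
(4,5): no bracket -> illegal
(4,6): flips 1 -> legal
(5,1): flips 4 -> legal
(5,5): flips 2 -> legal
(6,1): flips 2 -> legal
(6,3): no bracket -> illegal
(6,4): no bracket -> illegal
(7,1): no bracket -> illegal
(7,2): flips 4 -> legal
(7,3): no bracket -> illegal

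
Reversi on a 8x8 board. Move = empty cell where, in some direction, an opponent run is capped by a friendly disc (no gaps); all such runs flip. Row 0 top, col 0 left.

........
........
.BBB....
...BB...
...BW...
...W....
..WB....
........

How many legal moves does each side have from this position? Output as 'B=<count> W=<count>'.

-- B to move --
(3,5): no bracket -> illegal
(4,2): no bracket -> illegal
(4,5): flips 1 -> legal
(5,1): no bracket -> illegal
(5,2): no bracket -> illegal
(5,4): flips 1 -> legal
(5,5): flips 1 -> legal
(6,1): flips 1 -> legal
(6,4): no bracket -> illegal
(7,1): no bracket -> illegal
(7,2): no bracket -> illegal
(7,3): no bracket -> illegal
B mobility = 4
-- W to move --
(1,0): no bracket -> illegal
(1,1): flips 2 -> legal
(1,2): no bracket -> illegal
(1,3): flips 3 -> legal
(1,4): no bracket -> illegal
(2,0): no bracket -> illegal
(2,4): flips 1 -> legal
(2,5): no bracket -> illegal
(3,0): no bracket -> illegal
(3,1): no bracket -> illegal
(3,2): no bracket -> illegal
(3,5): no bracket -> illegal
(4,2): flips 1 -> legal
(4,5): no bracket -> illegal
(5,2): no bracket -> illegal
(5,4): no bracket -> illegal
(6,4): flips 1 -> legal
(7,2): no bracket -> illegal
(7,3): flips 1 -> legal
(7,4): no bracket -> illegal
W mobility = 6

Answer: B=4 W=6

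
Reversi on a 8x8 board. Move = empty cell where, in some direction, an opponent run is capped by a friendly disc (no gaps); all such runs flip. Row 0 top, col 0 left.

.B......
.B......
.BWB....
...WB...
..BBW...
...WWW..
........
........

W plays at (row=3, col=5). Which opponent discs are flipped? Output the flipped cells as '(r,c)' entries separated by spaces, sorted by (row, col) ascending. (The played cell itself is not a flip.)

Answer: (3,4)

Derivation:
Dir NW: first cell '.' (not opp) -> no flip
Dir N: first cell '.' (not opp) -> no flip
Dir NE: first cell '.' (not opp) -> no flip
Dir W: opp run (3,4) capped by W -> flip
Dir E: first cell '.' (not opp) -> no flip
Dir SW: first cell 'W' (not opp) -> no flip
Dir S: first cell '.' (not opp) -> no flip
Dir SE: first cell '.' (not opp) -> no flip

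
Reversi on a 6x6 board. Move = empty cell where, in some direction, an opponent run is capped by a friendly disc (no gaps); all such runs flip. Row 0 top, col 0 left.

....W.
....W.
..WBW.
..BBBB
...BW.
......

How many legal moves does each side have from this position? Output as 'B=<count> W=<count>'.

Answer: B=11 W=2

Derivation:
-- B to move --
(0,3): no bracket -> illegal
(0,5): flips 1 -> legal
(1,1): flips 1 -> legal
(1,2): flips 1 -> legal
(1,3): flips 1 -> legal
(1,5): flips 1 -> legal
(2,1): flips 1 -> legal
(2,5): flips 1 -> legal
(3,1): no bracket -> illegal
(4,5): flips 1 -> legal
(5,3): flips 1 -> legal
(5,4): flips 1 -> legal
(5,5): flips 1 -> legal
B mobility = 11
-- W to move --
(1,2): no bracket -> illegal
(1,3): no bracket -> illegal
(2,1): no bracket -> illegal
(2,5): no bracket -> illegal
(3,1): no bracket -> illegal
(4,1): flips 2 -> legal
(4,2): flips 3 -> legal
(4,5): no bracket -> illegal
(5,2): no bracket -> illegal
(5,3): no bracket -> illegal
(5,4): no bracket -> illegal
W mobility = 2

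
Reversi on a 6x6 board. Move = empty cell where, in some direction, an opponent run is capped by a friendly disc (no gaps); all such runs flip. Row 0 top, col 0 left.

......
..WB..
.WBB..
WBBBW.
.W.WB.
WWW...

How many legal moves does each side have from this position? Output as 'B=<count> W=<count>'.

Answer: B=11 W=6

Derivation:
-- B to move --
(0,1): flips 1 -> legal
(0,2): flips 1 -> legal
(0,3): no bracket -> illegal
(1,0): flips 1 -> legal
(1,1): flips 2 -> legal
(2,0): flips 1 -> legal
(2,4): flips 1 -> legal
(2,5): no bracket -> illegal
(3,5): flips 1 -> legal
(4,0): no bracket -> illegal
(4,2): flips 1 -> legal
(4,5): flips 1 -> legal
(5,3): flips 1 -> legal
(5,4): flips 1 -> legal
B mobility = 11
-- W to move --
(0,2): no bracket -> illegal
(0,3): flips 3 -> legal
(0,4): no bracket -> illegal
(1,1): no bracket -> illegal
(1,4): flips 3 -> legal
(2,0): no bracket -> illegal
(2,4): flips 2 -> legal
(3,5): no bracket -> illegal
(4,0): no bracket -> illegal
(4,2): flips 2 -> legal
(4,5): flips 1 -> legal
(5,3): no bracket -> illegal
(5,4): flips 1 -> legal
(5,5): no bracket -> illegal
W mobility = 6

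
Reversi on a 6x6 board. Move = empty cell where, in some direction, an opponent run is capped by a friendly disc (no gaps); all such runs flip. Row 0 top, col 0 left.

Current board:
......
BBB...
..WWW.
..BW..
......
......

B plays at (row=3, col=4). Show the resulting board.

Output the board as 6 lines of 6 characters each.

Answer: ......
BBB...
..WBW.
..BBB.
......
......

Derivation:
Place B at (3,4); scan 8 dirs for brackets.
Dir NW: opp run (2,3) capped by B -> flip
Dir N: opp run (2,4), next='.' -> no flip
Dir NE: first cell '.' (not opp) -> no flip
Dir W: opp run (3,3) capped by B -> flip
Dir E: first cell '.' (not opp) -> no flip
Dir SW: first cell '.' (not opp) -> no flip
Dir S: first cell '.' (not opp) -> no flip
Dir SE: first cell '.' (not opp) -> no flip
All flips: (2,3) (3,3)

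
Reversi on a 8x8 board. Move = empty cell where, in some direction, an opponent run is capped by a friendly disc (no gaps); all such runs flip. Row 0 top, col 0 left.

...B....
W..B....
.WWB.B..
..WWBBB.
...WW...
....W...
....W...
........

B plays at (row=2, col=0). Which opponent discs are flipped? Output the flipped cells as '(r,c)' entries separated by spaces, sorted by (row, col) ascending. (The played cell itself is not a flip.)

Dir NW: edge -> no flip
Dir N: opp run (1,0), next='.' -> no flip
Dir NE: first cell '.' (not opp) -> no flip
Dir W: edge -> no flip
Dir E: opp run (2,1) (2,2) capped by B -> flip
Dir SW: edge -> no flip
Dir S: first cell '.' (not opp) -> no flip
Dir SE: first cell '.' (not opp) -> no flip

Answer: (2,1) (2,2)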